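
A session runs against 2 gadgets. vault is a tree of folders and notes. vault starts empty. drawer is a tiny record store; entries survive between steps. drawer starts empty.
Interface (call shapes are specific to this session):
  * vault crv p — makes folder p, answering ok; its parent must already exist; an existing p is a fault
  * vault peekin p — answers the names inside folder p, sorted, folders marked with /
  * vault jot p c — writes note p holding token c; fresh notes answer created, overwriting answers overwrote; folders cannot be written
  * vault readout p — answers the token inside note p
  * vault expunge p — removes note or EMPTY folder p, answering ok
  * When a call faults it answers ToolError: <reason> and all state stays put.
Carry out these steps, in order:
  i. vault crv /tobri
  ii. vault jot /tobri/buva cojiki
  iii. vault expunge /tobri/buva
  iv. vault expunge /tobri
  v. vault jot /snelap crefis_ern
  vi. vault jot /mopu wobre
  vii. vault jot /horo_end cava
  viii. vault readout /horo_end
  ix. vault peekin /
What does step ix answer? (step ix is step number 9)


I call vault crv with p='/tobri', → ok.
Invoking vault jot with p='/tobri/buva', c='cojiki', and observe created.
Invoking vault expunge with p='/tobri/buva', yielding ok.
I call vault expunge with p='/tobri', and get ok.
I use vault jot with p='/snelap', c='crefis_ern', and get created.
Using vault jot with p='/mopu', c='wobre', yielding created.
Using vault jot with p='/horo_end', c='cava', yielding created.
Next I call vault readout with p='/horo_end', yielding cava.
I run vault peekin with p='/', and see [horo_end, mopu, snelap].

Answer: [horo_end, mopu, snelap]


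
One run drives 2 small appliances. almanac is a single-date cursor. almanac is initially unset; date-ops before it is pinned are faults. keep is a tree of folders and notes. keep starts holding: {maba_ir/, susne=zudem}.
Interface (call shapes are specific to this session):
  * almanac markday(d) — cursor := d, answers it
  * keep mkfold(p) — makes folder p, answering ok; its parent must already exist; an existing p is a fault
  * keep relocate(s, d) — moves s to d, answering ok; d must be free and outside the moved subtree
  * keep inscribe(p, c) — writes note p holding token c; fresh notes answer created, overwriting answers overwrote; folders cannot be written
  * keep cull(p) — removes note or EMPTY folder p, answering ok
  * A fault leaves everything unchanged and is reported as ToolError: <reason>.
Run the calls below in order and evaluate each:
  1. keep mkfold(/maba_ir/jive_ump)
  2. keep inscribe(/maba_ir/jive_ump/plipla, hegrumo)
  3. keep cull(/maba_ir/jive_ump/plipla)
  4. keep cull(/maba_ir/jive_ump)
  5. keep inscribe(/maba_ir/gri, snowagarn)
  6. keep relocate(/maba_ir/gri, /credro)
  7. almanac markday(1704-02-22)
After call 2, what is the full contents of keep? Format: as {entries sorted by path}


→ keep mkfold(p: /maba_ir/jive_ump)
← ok
→ keep inscribe(p: /maba_ir/jive_ump/plipla, c: hegrumo)
← created
→ keep cull(p: /maba_ir/jive_ump/plipla)
← ok
→ keep cull(p: /maba_ir/jive_ump)
← ok
→ keep inscribe(p: /maba_ir/gri, c: snowagarn)
← created
→ keep relocate(s: /maba_ir/gri, d: /credro)
← ok
→ almanac markday(d: 1704-02-22)
← 1704-02-22

Answer: {maba_ir/, maba_ir/jive_ump/, maba_ir/jive_ump/plipla=hegrumo, susne=zudem}


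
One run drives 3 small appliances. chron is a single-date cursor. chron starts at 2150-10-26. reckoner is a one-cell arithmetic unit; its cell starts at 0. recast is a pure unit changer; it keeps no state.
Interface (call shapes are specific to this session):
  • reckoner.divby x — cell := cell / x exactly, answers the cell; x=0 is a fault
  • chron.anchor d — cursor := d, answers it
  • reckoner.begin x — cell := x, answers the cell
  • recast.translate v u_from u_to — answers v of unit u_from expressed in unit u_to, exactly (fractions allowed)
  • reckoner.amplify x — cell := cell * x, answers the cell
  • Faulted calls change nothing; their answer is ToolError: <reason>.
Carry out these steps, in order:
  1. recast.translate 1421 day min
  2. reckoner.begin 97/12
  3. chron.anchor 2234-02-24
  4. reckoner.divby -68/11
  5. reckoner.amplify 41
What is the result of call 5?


-> translate(v=1421, u_from=day, u_to=min)
<- 2046240
-> begin(x=97/12)
<- 97/12
-> anchor(d=2234-02-24)
<- 2234-02-24
-> divby(x=-68/11)
<- -1067/816
-> amplify(x=41)
<- -43747/816

Answer: -43747/816


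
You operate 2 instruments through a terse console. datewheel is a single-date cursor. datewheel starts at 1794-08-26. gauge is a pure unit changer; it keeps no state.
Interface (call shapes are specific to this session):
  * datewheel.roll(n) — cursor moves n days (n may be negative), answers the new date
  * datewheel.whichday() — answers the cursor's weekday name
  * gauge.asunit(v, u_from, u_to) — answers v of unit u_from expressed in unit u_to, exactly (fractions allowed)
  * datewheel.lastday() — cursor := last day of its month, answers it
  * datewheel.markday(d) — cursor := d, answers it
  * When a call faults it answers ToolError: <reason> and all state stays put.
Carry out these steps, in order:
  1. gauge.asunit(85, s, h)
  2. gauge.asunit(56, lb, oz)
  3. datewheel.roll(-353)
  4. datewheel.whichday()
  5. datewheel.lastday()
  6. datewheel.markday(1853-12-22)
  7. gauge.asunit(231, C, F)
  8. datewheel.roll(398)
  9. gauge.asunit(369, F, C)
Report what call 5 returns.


Answer: 1793-09-30

Derivation:
// 1. gauge.asunit(v: 85, u_from: s, u_to: h) -> 17/720
// 2. gauge.asunit(v: 56, u_from: lb, u_to: oz) -> 896
// 3. datewheel.roll(n: -353) -> 1793-09-07
// 4. datewheel.whichday() -> Saturday
// 5. datewheel.lastday() -> 1793-09-30
// 6. datewheel.markday(d: 1853-12-22) -> 1853-12-22
// 7. gauge.asunit(v: 231, u_from: C, u_to: F) -> 2239/5
// 8. datewheel.roll(n: 398) -> 1855-01-24
// 9. gauge.asunit(v: 369, u_from: F, u_to: C) -> 1685/9


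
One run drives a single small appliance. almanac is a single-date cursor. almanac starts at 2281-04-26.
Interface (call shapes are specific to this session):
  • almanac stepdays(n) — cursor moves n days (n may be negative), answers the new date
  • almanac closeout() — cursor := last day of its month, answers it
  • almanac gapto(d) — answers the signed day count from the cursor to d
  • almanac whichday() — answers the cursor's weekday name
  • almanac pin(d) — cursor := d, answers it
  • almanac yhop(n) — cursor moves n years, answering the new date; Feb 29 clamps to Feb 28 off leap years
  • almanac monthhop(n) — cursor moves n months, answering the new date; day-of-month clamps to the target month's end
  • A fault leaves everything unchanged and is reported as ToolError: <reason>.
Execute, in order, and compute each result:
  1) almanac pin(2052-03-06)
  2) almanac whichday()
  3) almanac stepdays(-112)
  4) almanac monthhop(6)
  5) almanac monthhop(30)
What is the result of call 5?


[in] almanac pin d=2052-03-06
= 2052-03-06
[in] almanac whichday
= Wednesday
[in] almanac stepdays n=-112
= 2051-11-15
[in] almanac monthhop n=6
= 2052-05-15
[in] almanac monthhop n=30
= 2054-11-15

Answer: 2054-11-15


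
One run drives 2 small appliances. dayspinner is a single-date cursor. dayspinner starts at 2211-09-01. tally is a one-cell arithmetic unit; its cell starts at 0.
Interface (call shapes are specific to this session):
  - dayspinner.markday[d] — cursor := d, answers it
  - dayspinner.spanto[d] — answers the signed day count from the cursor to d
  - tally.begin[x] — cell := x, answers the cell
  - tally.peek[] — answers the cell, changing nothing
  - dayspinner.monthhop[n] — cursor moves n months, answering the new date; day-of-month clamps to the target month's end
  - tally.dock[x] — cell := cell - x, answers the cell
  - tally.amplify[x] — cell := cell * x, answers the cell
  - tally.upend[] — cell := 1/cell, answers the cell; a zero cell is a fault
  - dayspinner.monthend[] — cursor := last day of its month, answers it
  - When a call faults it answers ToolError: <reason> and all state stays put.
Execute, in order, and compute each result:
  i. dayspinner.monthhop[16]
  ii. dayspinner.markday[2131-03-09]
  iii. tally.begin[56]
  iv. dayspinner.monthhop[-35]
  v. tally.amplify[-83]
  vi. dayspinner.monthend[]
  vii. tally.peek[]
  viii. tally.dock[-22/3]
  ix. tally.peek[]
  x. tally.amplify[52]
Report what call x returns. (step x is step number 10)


Answer: -723944/3

Derivation:
→ monthhop(n→16)
← 2213-01-01
→ markday(d→2131-03-09)
← 2131-03-09
→ begin(x→56)
← 56
→ monthhop(n→-35)
← 2128-04-09
→ amplify(x→-83)
← -4648
→ monthend()
← 2128-04-30
→ peek()
← -4648
→ dock(x→-22/3)
← -13922/3
→ peek()
← -13922/3
→ amplify(x→52)
← -723944/3


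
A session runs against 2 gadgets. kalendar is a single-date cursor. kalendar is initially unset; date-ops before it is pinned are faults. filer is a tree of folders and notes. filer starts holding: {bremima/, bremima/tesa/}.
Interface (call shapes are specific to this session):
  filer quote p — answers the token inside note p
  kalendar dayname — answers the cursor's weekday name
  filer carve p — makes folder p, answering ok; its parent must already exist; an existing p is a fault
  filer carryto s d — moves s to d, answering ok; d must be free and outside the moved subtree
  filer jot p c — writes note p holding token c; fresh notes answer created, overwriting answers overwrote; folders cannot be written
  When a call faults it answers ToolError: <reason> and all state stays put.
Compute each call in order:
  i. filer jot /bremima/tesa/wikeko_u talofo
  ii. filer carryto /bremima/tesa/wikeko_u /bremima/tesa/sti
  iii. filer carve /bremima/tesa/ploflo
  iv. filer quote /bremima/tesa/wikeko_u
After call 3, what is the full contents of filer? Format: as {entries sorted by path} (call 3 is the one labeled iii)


I call filer jot passing p='/bremima/tesa/wikeko_u', c='talofo', and observe created.
I use filer carryto passing s='/bremima/tesa/wikeko_u', d='/bremima/tesa/sti', and see ok.
Next I call filer carve passing p='/bremima/tesa/ploflo': ok.
Using filer quote passing p='/bremima/tesa/wikeko_u', and get ToolError: not found.

Answer: {bremima/, bremima/tesa/, bremima/tesa/ploflo/, bremima/tesa/sti=talofo}


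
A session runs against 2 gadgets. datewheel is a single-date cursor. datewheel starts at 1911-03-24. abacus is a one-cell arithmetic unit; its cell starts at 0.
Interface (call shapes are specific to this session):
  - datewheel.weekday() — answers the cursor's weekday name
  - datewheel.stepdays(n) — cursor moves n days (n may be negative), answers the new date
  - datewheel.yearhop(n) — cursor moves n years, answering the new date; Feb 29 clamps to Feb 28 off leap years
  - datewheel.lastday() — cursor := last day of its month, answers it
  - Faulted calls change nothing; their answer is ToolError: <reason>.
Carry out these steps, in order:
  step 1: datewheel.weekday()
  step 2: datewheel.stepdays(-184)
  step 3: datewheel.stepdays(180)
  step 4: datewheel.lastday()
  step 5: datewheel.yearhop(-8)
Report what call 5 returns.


Answer: 1903-03-31

Derivation:
>>> weekday
  Friday
>>> stepdays n='-184'
  1910-09-21
>>> stepdays n='180'
  1911-03-20
>>> lastday
  1911-03-31
>>> yearhop n='-8'
  1903-03-31


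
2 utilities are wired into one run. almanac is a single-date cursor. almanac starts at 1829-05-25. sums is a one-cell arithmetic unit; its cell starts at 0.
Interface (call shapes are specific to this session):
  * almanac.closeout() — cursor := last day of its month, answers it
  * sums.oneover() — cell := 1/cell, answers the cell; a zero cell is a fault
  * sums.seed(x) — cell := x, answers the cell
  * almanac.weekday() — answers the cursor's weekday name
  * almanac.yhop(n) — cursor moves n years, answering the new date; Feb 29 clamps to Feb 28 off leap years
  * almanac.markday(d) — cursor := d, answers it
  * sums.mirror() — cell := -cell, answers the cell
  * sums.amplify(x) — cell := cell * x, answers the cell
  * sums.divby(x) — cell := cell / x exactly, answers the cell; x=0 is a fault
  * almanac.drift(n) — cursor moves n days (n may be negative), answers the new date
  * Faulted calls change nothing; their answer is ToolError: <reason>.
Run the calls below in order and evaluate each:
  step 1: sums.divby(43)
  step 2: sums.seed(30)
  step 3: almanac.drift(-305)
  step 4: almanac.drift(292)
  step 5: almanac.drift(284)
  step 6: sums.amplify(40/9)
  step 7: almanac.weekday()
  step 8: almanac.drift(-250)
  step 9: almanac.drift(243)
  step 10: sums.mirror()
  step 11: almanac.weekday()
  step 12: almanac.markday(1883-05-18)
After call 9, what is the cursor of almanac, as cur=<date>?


Answer: cur=1830-02-13

Derivation:
[in] sums.divby x='43'
  0
[in] sums.seed x='30'
  30
[in] almanac.drift n='-305'
  1828-07-24
[in] almanac.drift n='292'
  1829-05-12
[in] almanac.drift n='284'
  1830-02-20
[in] sums.amplify x='40/9'
  400/3
[in] almanac.weekday
  Saturday
[in] almanac.drift n='-250'
  1829-06-15
[in] almanac.drift n='243'
  1830-02-13
[in] sums.mirror
  -400/3
[in] almanac.weekday
  Saturday
[in] almanac.markday d='1883-05-18'
  1883-05-18


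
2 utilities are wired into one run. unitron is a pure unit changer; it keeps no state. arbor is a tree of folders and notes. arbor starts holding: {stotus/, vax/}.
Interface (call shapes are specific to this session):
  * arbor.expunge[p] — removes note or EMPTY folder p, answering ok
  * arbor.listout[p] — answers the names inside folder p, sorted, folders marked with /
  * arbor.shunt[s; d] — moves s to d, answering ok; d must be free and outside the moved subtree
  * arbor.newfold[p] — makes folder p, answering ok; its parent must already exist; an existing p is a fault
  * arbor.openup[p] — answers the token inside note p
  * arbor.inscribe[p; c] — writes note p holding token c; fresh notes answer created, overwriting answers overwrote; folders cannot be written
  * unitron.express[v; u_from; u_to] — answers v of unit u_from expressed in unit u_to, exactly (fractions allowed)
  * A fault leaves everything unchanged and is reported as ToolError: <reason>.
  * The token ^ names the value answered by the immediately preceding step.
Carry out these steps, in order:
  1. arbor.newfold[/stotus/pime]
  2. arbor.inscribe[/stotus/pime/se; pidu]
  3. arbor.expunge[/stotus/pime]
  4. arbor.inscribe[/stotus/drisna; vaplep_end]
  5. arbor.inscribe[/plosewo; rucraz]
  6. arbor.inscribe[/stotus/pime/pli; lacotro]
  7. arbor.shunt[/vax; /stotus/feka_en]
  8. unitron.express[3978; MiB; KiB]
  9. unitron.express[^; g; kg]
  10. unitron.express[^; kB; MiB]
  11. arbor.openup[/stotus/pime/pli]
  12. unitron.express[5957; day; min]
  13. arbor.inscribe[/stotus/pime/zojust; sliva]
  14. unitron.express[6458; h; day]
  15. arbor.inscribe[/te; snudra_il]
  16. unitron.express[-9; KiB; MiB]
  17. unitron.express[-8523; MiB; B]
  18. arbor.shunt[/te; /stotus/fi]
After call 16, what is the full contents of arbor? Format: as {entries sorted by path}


→ arbor.newfold(p=/stotus/pime)
← ok
→ arbor.inscribe(p=/stotus/pime/se, c=pidu)
← created
→ arbor.expunge(p=/stotus/pime)
← ToolError: not empty
→ arbor.inscribe(p=/stotus/drisna, c=vaplep_end)
← created
→ arbor.inscribe(p=/plosewo, c=rucraz)
← created
→ arbor.inscribe(p=/stotus/pime/pli, c=lacotro)
← created
→ arbor.shunt(s=/vax, d=/stotus/feka_en)
← ok
→ unitron.express(v=3978, u_from=MiB, u_to=KiB)
← 4073472
→ unitron.express(v=^, u_from=g, u_to=kg)
← 509184/125
→ unitron.express(v=^, u_from=kB, u_to=MiB)
← 1989/512
→ arbor.openup(p=/stotus/pime/pli)
← lacotro
→ unitron.express(v=5957, u_from=day, u_to=min)
← 8578080
→ arbor.inscribe(p=/stotus/pime/zojust, c=sliva)
← created
→ unitron.express(v=6458, u_from=h, u_to=day)
← 3229/12
→ arbor.inscribe(p=/te, c=snudra_il)
← created
→ unitron.express(v=-9, u_from=KiB, u_to=MiB)
← -9/1024
→ unitron.express(v=-8523, u_from=MiB, u_to=B)
← -8937013248
→ arbor.shunt(s=/te, d=/stotus/fi)
← ok

Answer: {plosewo=rucraz, stotus/, stotus/drisna=vaplep_end, stotus/feka_en/, stotus/pime/, stotus/pime/pli=lacotro, stotus/pime/se=pidu, stotus/pime/zojust=sliva, te=snudra_il}


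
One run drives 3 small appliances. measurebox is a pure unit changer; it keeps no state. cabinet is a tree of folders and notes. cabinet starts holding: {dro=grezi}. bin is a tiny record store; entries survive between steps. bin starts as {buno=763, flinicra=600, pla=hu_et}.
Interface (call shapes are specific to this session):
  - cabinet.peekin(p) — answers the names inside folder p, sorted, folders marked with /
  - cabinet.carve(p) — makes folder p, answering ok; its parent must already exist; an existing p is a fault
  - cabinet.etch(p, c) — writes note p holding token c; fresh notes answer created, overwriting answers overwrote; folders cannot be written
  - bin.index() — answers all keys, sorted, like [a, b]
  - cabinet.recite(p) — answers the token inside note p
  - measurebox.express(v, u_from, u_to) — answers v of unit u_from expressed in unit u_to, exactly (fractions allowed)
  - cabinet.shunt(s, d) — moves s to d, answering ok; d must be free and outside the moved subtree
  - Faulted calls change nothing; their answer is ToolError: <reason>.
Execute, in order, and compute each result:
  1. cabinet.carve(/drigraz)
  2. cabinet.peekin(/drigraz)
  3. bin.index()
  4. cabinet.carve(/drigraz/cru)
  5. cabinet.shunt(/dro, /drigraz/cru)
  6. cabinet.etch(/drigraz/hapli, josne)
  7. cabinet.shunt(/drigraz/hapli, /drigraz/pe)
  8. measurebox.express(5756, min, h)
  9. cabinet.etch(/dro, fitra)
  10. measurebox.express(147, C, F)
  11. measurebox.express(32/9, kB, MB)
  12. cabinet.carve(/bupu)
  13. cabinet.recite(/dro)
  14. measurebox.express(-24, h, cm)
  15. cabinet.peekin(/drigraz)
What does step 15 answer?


Answer: [cru/, pe]

Derivation:
Step: cabinet.carve[p='/drigraz']
Result: ok
Step: cabinet.peekin[p='/drigraz']
Result: []
Step: bin.index[]
Result: [buno, flinicra, pla]
Step: cabinet.carve[p='/drigraz/cru']
Result: ok
Step: cabinet.shunt[s='/dro'; d='/drigraz/cru']
Result: ToolError: exists
Step: cabinet.etch[p='/drigraz/hapli'; c='josne']
Result: created
Step: cabinet.shunt[s='/drigraz/hapli'; d='/drigraz/pe']
Result: ok
Step: measurebox.express[v='5756'; u_from='min'; u_to='h']
Result: 1439/15
Step: cabinet.etch[p='/dro'; c='fitra']
Result: overwrote
Step: measurebox.express[v='147'; u_from='C'; u_to='F']
Result: 1483/5
Step: measurebox.express[v='32/9'; u_from='kB'; u_to='MB']
Result: 4/1125
Step: cabinet.carve[p='/bupu']
Result: ok
Step: cabinet.recite[p='/dro']
Result: fitra
Step: measurebox.express[v='-24'; u_from='h'; u_to='cm']
Result: ToolError: incompatible units
Step: cabinet.peekin[p='/drigraz']
Result: [cru/, pe]


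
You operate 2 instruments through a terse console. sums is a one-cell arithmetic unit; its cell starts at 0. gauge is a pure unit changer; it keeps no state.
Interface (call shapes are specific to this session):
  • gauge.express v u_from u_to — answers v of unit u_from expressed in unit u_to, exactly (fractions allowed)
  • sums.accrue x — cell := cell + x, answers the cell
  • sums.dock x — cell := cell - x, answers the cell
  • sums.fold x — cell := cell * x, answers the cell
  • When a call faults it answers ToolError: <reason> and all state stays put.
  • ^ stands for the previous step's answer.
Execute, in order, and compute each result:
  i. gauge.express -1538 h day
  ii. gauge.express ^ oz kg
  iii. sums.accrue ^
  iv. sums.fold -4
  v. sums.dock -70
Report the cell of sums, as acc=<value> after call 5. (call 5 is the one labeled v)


% gauge.express(v→-1538, u_from→h, u_to→day) == -769/12
% gauge.express(v→^, u_from→oz, u_to→kg) == -34881253253/19200000000
% sums.accrue(x→^) == -34881253253/19200000000
% sums.fold(x→-4) == 34881253253/4800000000
% sums.dock(x→-70) == 370881253253/4800000000

Answer: acc=370881253253/4800000000


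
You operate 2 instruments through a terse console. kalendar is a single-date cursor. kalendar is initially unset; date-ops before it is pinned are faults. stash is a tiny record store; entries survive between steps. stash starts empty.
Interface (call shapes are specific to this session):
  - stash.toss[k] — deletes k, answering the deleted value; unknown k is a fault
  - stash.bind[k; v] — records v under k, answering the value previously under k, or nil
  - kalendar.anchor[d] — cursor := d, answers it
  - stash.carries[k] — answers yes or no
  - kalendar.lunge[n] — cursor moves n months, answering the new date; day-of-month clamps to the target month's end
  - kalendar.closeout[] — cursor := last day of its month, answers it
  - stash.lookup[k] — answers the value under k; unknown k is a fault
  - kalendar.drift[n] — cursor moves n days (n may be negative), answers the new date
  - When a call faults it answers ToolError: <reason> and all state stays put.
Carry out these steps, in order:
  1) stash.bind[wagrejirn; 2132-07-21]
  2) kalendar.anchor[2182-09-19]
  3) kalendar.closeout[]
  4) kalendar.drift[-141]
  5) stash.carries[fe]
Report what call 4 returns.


Step: bind[wagrejirn; 2132-07-21]
Result: nil
Step: anchor[2182-09-19]
Result: 2182-09-19
Step: closeout[]
Result: 2182-09-30
Step: drift[-141]
Result: 2182-05-12
Step: carries[fe]
Result: no

Answer: 2182-05-12


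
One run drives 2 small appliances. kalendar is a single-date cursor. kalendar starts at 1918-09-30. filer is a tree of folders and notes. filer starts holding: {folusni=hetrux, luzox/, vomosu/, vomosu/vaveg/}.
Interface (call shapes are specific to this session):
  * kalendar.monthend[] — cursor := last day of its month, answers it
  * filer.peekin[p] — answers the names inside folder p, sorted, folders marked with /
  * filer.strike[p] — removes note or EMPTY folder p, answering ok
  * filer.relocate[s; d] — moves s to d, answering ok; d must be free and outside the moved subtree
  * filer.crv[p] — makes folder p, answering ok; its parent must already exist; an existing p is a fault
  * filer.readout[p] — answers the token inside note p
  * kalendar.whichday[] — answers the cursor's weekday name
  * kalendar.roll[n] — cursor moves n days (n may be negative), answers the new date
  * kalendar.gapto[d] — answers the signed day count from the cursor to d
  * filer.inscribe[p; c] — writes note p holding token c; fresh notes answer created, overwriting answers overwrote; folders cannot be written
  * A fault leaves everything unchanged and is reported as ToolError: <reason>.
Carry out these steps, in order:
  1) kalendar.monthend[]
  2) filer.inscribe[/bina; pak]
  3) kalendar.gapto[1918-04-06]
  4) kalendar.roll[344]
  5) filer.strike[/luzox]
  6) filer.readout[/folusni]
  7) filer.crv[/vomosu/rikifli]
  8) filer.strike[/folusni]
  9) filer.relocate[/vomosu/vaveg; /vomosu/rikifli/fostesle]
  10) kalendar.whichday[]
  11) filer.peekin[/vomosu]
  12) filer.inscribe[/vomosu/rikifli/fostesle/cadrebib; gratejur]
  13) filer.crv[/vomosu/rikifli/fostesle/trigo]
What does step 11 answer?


Answer: [rikifli/]

Derivation:
Now I run kalendar.monthend, — result: 1918-09-30.
Now I run filer.inscribe passing p→/bina, c→pak, which returns created.
Next I call kalendar.gapto passing d→1918-04-06, and see -177.
Next I call kalendar.roll passing n→344, and get 1919-09-09.
I invoke filer.strike passing p→/luzox, which returns ok.
I run filer.readout passing p→/folusni, and see hetrux.
Using filer.crv passing p→/vomosu/rikifli, yielding ok.
I use filer.strike passing p→/folusni, — result: ok.
I run filer.relocate passing s→/vomosu/vaveg, d→/vomosu/rikifli/fostesle, → ok.
I use kalendar.whichday, yielding Tuesday.
Using filer.peekin passing p→/vomosu, which returns [rikifli/].
Calling filer.inscribe passing p→/vomosu/rikifli/fostesle/cadrebib, c→gratejur, which returns created.
Now I run filer.crv passing p→/vomosu/rikifli/fostesle/trigo, and get ok.


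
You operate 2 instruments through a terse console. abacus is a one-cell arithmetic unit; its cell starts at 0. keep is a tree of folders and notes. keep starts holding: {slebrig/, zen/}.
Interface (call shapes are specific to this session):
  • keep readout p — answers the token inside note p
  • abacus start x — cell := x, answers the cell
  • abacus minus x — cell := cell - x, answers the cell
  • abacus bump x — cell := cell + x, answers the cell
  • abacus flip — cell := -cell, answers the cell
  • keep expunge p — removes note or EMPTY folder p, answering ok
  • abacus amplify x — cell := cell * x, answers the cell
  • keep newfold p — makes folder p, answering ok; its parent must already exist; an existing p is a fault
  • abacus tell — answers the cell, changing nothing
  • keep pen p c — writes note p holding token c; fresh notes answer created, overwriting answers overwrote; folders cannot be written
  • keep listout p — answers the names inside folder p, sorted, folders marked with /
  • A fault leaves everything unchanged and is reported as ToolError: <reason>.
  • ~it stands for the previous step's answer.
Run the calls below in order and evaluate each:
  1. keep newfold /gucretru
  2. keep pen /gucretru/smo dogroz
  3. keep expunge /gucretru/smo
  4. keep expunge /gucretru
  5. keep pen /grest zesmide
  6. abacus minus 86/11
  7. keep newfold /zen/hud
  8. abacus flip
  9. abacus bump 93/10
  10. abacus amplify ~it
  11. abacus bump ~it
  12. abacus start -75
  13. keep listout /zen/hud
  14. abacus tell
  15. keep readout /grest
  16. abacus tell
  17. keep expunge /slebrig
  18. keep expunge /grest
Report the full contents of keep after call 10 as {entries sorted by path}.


// 1. keep newfold(p=/gucretru) ~> ok
// 2. keep pen(p=/gucretru/smo, c=dogroz) ~> created
// 3. keep expunge(p=/gucretru/smo) ~> ok
// 4. keep expunge(p=/gucretru) ~> ok
// 5. keep pen(p=/grest, c=zesmide) ~> created
// 6. abacus minus(x=86/11) ~> -86/11
// 7. keep newfold(p=/zen/hud) ~> ok
// 8. abacus flip() ~> 86/11
// 9. abacus bump(x=93/10) ~> 1883/110
// 10. abacus amplify(x=~it) ~> 3545689/12100
// 11. abacus bump(x=~it) ~> 3545689/6050
// 12. abacus start(x=-75) ~> -75
// 13. keep listout(p=/zen/hud) ~> []
// 14. abacus tell() ~> -75
// 15. keep readout(p=/grest) ~> zesmide
// 16. abacus tell() ~> -75
// 17. keep expunge(p=/slebrig) ~> ok
// 18. keep expunge(p=/grest) ~> ok

Answer: {grest=zesmide, slebrig/, zen/, zen/hud/}


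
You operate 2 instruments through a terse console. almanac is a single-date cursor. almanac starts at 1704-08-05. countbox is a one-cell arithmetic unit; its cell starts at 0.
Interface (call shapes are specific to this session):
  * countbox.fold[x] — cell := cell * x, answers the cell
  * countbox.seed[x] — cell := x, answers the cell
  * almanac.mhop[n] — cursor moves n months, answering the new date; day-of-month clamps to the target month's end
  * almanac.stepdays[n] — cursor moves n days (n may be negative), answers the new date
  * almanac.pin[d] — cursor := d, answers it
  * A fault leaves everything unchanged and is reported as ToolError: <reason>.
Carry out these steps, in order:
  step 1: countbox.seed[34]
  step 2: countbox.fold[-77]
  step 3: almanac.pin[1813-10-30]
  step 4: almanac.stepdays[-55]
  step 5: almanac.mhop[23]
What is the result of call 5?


I call seed passing x: 34, and get 34.
Calling fold passing x: -77, — result: -2618.
Now I run pin passing d: 1813-10-30, and observe 1813-10-30.
I call stepdays passing n: -55, and observe 1813-09-05.
I use mhop passing n: 23, and get 1815-08-05.

Answer: 1815-08-05


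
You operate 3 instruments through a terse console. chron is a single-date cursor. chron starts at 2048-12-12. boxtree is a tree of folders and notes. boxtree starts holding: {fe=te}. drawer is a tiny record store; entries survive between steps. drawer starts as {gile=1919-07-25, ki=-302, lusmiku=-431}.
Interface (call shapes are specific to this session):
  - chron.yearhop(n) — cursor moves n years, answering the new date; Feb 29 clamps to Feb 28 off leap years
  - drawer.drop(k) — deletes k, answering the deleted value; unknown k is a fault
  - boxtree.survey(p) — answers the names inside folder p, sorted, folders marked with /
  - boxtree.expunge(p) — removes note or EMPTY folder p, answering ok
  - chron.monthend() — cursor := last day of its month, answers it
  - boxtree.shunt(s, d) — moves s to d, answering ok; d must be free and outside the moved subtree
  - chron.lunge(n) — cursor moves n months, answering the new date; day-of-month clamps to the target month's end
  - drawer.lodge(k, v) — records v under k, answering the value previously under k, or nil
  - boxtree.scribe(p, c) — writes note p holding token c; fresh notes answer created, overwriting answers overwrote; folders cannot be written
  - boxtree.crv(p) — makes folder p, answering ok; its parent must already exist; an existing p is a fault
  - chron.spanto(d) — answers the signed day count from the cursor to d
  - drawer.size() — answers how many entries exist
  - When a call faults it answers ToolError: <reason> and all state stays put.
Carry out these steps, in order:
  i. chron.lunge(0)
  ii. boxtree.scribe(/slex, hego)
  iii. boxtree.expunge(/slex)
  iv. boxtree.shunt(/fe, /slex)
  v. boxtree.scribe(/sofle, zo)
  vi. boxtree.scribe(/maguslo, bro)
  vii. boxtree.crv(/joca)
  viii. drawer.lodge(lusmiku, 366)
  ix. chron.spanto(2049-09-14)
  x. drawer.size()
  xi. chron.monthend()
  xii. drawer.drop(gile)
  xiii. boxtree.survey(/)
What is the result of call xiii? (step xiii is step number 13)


# lunge(n='0') => 2048-12-12
# scribe(p='/slex', c='hego') => created
# expunge(p='/slex') => ok
# shunt(s='/fe', d='/slex') => ok
# scribe(p='/sofle', c='zo') => created
# scribe(p='/maguslo', c='bro') => created
# crv(p='/joca') => ok
# lodge(k='lusmiku', v='366') => -431
# spanto(d='2049-09-14') => 276
# size() => 3
# monthend() => 2048-12-31
# drop(k='gile') => 1919-07-25
# survey(p='/') => [joca/, maguslo, slex, sofle]

Answer: [joca/, maguslo, slex, sofle]


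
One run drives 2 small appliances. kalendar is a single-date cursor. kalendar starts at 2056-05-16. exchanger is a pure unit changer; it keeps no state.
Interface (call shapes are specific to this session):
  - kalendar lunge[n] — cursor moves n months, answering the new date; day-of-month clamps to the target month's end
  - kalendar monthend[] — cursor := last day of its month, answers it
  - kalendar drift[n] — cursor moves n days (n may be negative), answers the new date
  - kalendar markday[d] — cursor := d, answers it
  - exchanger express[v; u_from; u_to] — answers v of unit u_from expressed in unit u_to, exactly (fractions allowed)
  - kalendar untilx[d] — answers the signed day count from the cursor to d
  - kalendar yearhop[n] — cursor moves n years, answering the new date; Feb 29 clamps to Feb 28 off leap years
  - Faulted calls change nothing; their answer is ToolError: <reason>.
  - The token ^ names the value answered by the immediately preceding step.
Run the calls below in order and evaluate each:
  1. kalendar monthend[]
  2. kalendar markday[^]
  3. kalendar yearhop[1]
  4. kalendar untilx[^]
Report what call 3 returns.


Answer: 2057-05-31

Derivation:
# 1. kalendar monthend() : 2056-05-31
# 2. kalendar markday(d=^) : 2056-05-31
# 3. kalendar yearhop(n=1) : 2057-05-31
# 4. kalendar untilx(d=^) : 0


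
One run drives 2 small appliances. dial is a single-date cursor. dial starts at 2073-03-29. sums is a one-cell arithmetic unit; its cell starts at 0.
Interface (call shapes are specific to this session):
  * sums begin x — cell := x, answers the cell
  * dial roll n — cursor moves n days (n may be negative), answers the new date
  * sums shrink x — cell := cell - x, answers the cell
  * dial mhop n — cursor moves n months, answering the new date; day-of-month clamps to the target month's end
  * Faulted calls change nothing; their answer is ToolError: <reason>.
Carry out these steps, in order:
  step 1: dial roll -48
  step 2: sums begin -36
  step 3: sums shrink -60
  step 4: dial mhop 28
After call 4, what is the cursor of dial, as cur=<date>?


Step: dial roll[n='-48']
Result: 2073-02-09
Step: sums begin[x='-36']
Result: -36
Step: sums shrink[x='-60']
Result: 24
Step: dial mhop[n='28']
Result: 2075-06-09

Answer: cur=2075-06-09


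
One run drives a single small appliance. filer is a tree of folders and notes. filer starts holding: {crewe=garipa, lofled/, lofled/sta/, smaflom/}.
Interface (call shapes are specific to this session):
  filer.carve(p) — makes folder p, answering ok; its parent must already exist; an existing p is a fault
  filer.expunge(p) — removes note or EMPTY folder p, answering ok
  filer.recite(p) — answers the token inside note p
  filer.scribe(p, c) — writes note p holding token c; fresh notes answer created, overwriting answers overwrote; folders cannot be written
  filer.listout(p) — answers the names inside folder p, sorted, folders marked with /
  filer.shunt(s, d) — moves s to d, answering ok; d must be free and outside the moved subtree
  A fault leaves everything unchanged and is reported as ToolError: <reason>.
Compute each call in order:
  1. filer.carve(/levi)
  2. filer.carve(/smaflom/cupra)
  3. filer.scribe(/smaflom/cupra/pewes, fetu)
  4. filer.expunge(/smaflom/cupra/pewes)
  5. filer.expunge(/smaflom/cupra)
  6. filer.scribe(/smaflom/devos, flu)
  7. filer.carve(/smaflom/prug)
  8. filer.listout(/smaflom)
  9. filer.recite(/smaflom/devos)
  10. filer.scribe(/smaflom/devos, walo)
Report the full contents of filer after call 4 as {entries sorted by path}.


Answer: {crewe=garipa, levi/, lofled/, lofled/sta/, smaflom/, smaflom/cupra/}

Derivation:
·→ filer.carve(p='/levi')
·← ok
·→ filer.carve(p='/smaflom/cupra')
·← ok
·→ filer.scribe(p='/smaflom/cupra/pewes', c='fetu')
·← created
·→ filer.expunge(p='/smaflom/cupra/pewes')
·← ok
·→ filer.expunge(p='/smaflom/cupra')
·← ok
·→ filer.scribe(p='/smaflom/devos', c='flu')
·← created
·→ filer.carve(p='/smaflom/prug')
·← ok
·→ filer.listout(p='/smaflom')
·← [devos, prug/]
·→ filer.recite(p='/smaflom/devos')
·← flu
·→ filer.scribe(p='/smaflom/devos', c='walo')
·← overwrote


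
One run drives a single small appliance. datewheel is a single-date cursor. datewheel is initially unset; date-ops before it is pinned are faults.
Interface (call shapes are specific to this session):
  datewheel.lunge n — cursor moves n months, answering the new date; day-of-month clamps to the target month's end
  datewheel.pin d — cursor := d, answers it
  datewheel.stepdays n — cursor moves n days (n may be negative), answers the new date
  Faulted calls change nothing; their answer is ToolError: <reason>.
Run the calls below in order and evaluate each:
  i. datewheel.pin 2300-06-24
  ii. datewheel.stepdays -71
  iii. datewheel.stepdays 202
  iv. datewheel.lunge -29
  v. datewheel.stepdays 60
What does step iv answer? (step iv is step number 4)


$ datewheel.pin d→2300-06-24
:: 2300-06-24
$ datewheel.stepdays n→-71
:: 2300-04-14
$ datewheel.stepdays n→202
:: 2300-11-02
$ datewheel.lunge n→-29
:: 2298-06-02
$ datewheel.stepdays n→60
:: 2298-08-01

Answer: 2298-06-02


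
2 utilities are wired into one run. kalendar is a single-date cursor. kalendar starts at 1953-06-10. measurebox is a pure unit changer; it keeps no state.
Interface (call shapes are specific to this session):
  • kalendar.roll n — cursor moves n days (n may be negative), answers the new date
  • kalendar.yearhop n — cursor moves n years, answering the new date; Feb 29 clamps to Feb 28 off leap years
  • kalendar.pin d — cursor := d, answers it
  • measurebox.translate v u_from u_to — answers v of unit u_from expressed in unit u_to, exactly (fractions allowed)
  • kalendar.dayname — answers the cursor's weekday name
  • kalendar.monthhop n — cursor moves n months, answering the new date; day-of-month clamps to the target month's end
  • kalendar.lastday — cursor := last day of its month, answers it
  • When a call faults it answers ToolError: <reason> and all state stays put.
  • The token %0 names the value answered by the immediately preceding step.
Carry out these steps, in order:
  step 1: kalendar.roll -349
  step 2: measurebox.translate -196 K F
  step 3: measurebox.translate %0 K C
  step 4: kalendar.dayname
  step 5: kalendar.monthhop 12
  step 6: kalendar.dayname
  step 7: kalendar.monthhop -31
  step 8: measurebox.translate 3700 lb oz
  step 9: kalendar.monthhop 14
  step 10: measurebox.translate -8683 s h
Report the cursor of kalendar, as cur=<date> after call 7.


Invoking kalendar.roll(n=-349): 1952-06-26.
Next I call measurebox.translate(v=-196, u_from=K, u_to=F), yielding -81247/100.
I invoke measurebox.translate(v=%0, u_from=K, u_to=C), and get -54281/50.
I invoke kalendar.dayname(), → Thursday.
Next I call kalendar.monthhop(n=12), and see 1953-06-26.
I use kalendar.dayname, yielding Friday.
I try kalendar.monthhop(n=-31), → 1950-11-26.
Invoking measurebox.translate(v=3700, u_from=lb, u_to=oz): 59200.
Using kalendar.monthhop(n=14), and observe 1952-01-26.
I call measurebox.translate(v=-8683, u_from=s, u_to=h), yielding -8683/3600.

Answer: cur=1950-11-26


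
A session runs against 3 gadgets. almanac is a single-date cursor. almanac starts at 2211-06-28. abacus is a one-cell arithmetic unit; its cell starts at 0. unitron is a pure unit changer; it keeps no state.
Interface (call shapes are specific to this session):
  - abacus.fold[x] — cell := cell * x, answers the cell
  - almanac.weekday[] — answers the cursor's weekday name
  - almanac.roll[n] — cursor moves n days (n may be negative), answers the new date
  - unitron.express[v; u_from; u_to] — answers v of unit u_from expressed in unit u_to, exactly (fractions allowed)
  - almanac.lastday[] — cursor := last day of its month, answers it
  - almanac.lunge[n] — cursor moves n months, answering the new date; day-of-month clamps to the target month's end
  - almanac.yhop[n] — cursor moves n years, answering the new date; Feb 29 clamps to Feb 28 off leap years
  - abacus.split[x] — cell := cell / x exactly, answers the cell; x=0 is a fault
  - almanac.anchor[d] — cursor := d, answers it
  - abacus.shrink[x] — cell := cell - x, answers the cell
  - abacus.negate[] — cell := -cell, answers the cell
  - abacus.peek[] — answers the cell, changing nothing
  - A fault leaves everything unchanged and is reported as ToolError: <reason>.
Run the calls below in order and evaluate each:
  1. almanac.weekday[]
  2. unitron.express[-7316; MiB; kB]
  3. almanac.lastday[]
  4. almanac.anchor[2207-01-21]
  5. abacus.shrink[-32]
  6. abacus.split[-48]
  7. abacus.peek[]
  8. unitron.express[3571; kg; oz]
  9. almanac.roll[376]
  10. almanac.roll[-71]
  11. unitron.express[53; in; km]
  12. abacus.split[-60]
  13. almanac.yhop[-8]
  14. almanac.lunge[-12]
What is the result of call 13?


Answer: 2199-11-22

Derivation:
% almanac.weekday
  Friday
% unitron.express v: -7316 u_from: MiB u_to: kB
  -958922752/125
% almanac.lastday
  2211-06-30
% almanac.anchor d: 2207-01-21
  2207-01-21
% abacus.shrink x: -32
  32
% abacus.split x: -48
  -2/3
% abacus.peek
  -2/3
% unitron.express v: 3571 u_from: kg u_to: oz
  5713600000000/45359237
% almanac.roll n: 376
  2208-02-01
% almanac.roll n: -71
  2207-11-22
% unitron.express v: 53 u_from: in u_to: km
  6731/5000000
% abacus.split x: -60
  1/90
% almanac.yhop n: -8
  2199-11-22
% almanac.lunge n: -12
  2198-11-22


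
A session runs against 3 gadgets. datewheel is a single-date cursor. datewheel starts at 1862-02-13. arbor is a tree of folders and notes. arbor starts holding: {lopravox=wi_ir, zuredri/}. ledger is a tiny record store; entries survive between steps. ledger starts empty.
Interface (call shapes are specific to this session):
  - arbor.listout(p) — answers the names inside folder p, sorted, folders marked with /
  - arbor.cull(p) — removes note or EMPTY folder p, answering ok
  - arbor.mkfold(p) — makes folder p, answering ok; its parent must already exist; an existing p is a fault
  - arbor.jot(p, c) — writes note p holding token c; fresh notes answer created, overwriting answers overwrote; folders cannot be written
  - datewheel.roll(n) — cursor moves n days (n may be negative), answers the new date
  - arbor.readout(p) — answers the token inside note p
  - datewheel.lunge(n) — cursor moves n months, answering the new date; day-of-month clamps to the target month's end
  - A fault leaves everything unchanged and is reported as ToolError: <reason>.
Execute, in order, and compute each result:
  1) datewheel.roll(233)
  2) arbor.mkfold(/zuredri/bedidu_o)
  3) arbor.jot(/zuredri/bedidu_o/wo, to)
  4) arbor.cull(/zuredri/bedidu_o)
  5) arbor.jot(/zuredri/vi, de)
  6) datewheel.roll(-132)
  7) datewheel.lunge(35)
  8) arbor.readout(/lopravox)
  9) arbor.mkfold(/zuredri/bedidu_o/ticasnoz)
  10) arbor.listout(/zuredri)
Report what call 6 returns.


Answer: 1862-05-25

Derivation:
CALL datewheel.roll[n→233]
RET  1862-10-04
CALL arbor.mkfold[p→/zuredri/bedidu_o]
RET  ok
CALL arbor.jot[p→/zuredri/bedidu_o/wo; c→to]
RET  created
CALL arbor.cull[p→/zuredri/bedidu_o]
RET  ToolError: not empty
CALL arbor.jot[p→/zuredri/vi; c→de]
RET  created
CALL datewheel.roll[n→-132]
RET  1862-05-25
CALL datewheel.lunge[n→35]
RET  1865-04-25
CALL arbor.readout[p→/lopravox]
RET  wi_ir
CALL arbor.mkfold[p→/zuredri/bedidu_o/ticasnoz]
RET  ok
CALL arbor.listout[p→/zuredri]
RET  [bedidu_o/, vi]
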